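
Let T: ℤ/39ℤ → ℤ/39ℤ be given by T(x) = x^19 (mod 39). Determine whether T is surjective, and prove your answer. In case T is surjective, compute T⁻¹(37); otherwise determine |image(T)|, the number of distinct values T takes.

28

Computing x^19 mod 39 for each x (by repeated squaring, reducing mod 39 at every step), the values T(0), T(1), …, T(38) are: 0, 1, 11, 3, 4, 8, 33, 19, 5, 9, 10, 2, 12, 13, 14, 24, 16, 17, 21, 7, 32, 18, 22, 23, 15, 25, 26, 27, 37, 29, 30, 34, 20, 6, 31, 35, 36, 28, 38.
Every element of ℤ/39ℤ appears exactly once in this list, so T is a bijection, and in particular surjective.
Since T is surjective, we read off the preimage of 37 from the same table: T(28) = 37, so T⁻¹(37) = 28.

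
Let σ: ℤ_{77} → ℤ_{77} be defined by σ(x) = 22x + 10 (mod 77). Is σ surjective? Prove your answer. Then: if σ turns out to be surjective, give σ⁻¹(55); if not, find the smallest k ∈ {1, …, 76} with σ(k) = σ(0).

Since gcd(22, 77) = 11, we have 22x ≡ 0 (mod 11) for all x, so σ(x) ≡ 10 (mod 11).
But 0 ≢ 10 (mod 11), so 0 ∈ ℤ_{77} has no preimage. Thus σ is not surjective.
Since σ is not surjective, we find the least positive k with σ(k) = σ(0): this means 22k ≡ 0 (mod 77), i.e. 77 ∣ 22k. Since gcd(22, 77) = 11, dividing through by 11 this holds exactly when 7 ∣ 2k, and as gcd(2, 7) = 1, exactly when 7 ∣ k.
The smallest positive such k is 7.

7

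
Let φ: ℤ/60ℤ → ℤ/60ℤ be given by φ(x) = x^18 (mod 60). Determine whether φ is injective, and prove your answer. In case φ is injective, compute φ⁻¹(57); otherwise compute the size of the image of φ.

12

φ(2): Repeated squaring mod 60: 2^1 ≡ 2, 2^2 ≡ 2² = 4, 2^4 ≡ 4² = 16, 2^8 ≡ 16² = 256 ≡ 16, 2^16 ≡ 16² = 256 ≡ 16. Since 18 = 16 + 2, 2^18 ≡ 16·4: 16·4 = 64 ≡ 4. So 2^18 ≡ 4 (mod 60).
φ(8): Repeated squaring mod 60: 8^1 ≡ 8, 8^2 ≡ 8² = 64 ≡ 4, 8^4 ≡ 4² = 16, 8^8 ≡ 16² = 256 ≡ 16, 8^16 ≡ 16² = 256 ≡ 16. Since 18 = 16 + 2, 8^18 ≡ 16·4: 16·4 = 64 ≡ 4. So 8^18 ≡ 4 (mod 60).
So φ(2) = φ(8) = 4 while 2 ≠ 8, so φ is not injective.
Since φ is not injective, we determine |image(φ)|. Computing x^18 mod 60 for each x (by repeated squaring, reducing mod 60 at every step), the values φ(0), φ(1), …, φ(59) are: 0, 1, 4, 9, 16, 25, 36, 49, 4, 21, 40, 1, 24, 49, 16, 45, 16, 49, 24, 1, 40, 21, 4, 49, 36, 25, 16, 9, 4, 1, 0, 1, 4, 9, 16, 25, 36, 49, 4, 21, 40, 1, 24, 49, 16, 45, 16, 49, 24, 1, 40, 21, 4, 49, 36, 25, 16, 9, 4, 1.
The distinct values are {0, 1, 4, 9, 16, 21, 24, 25, 36, 40, 45, 49}; there are 12 of them.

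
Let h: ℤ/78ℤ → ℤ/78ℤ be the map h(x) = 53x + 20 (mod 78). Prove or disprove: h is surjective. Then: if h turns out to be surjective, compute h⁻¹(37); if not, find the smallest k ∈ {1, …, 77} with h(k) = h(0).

Since gcd(53, 78) = 1, 53 is invertible modulo 78. Euclid's algorithm: 78 = 1·53 + 25, 53 = 2·25 + 3, 25 = 8·3 + 1; back-substituting gives 1 = 53·53 − 36·78, so 53⁻¹ ≡ 53 (mod 78).
Then y ↦ 53(y − 20) is a two-sided inverse to h, so every y ∈ ℤ/78ℤ has a preimage.
Therefore h is surjective.
Since h is surjective, we find h⁻¹(37): we need 53x ≡ 37 − 20 ≡ 17 (mod 78). Using 53⁻¹ = 53: x ≡ 53·17 = 901 = 11·78 + 43, so x = 43.
Check: h(43) = 53·43 + 20 = 2299 = 29·78 + 37 ≡ 37 (mod 78).

43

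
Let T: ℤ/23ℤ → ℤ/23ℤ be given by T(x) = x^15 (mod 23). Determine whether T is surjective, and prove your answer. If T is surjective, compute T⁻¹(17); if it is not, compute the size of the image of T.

Since 23 is prime, the nonzero elements of ℤ/23ℤ form a cyclic group of order 22.
As gcd(15, 22) = 1, raising to the 15th power is a bijection on this group: if s^15 ≡ t^15 then (st^{−1})^15 = 1, and the only element of order dividing gcd(15, 22) = 1 is 1, so s = t.
With T(0) = 0 this makes T injective on all of ℤ/23ℤ, hence bijective (finite equal-size domain and codomain). In particular T is surjective.
Since T is surjective, we find the preimage of 17. The inverse of x ↦ x^15 on (ℤ/23ℤ)^× is x ↦ x^3, because 15·3 = 45 = 2·22 + 1 ≡ 1 (mod 22) and x^{22} = 1 for x ≠ 0 (Fermat). So T⁻¹(17) = 17^3 mod 23.
Repeated squaring mod 23: 17^1 ≡ 17, 17^2 ≡ 17² = 289 ≡ 13. Since 3 = 2 + 1, 17^3 ≡ 13·17: 13·17 = 221 ≡ 14. So 17^3 ≡ 14 (mod 23).
Hence T⁻¹(17) = 14.

14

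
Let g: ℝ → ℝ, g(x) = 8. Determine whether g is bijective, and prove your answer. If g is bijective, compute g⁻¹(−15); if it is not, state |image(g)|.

1

g(0) = 8 = g(1) with 0 ≠ 1, so g is not injective, hence not bijective.
Since g is not bijective, we state |image(g)|: the image of g is {8}, which has 1 element.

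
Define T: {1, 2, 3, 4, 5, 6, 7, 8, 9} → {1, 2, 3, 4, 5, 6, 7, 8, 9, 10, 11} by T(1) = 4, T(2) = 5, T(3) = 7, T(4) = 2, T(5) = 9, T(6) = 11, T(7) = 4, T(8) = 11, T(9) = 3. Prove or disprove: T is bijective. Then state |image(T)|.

T(1) = 4 = T(7) with 1 ≠ 7, so T is not injective, hence not bijective.
The image of T is {2, 3, 4, 5, 7, 9, 11}, which has 7 elements.

7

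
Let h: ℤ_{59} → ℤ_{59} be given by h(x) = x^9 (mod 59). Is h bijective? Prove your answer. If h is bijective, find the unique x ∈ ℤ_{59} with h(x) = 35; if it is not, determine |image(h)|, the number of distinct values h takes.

53

Since 59 is prime, the nonzero elements of ℤ_{59} form a cyclic group of order 58.
As gcd(9, 58) = 1, raising to the 9th power is a bijection on this group: if u^9 ≡ v^9 then (uv^{−1})^9 = 1, and the only element of order dividing gcd(9, 58) = 1 is 1, so u = v.
With h(0) = 0 this makes h injective on all of ℤ_{59}, hence bijective (finite equal-size domain and codomain). In particular h is bijective.
Since h is bijective, we find the preimage of 35. The inverse of x ↦ x^9 on (ℤ_{59})^× is x ↦ x^13, because 9·13 = 117 = 2·58 + 1 ≡ 1 (mod 58) and x^{58} = 1 for x ≠ 0 (Fermat). So h⁻¹(35) = 35^13 mod 59.
Repeated squaring mod 59: 35^1 ≡ 35, 35^2 ≡ 35² = 1225 ≡ 45, 35^4 ≡ 45² = 2025 ≡ 19, 35^8 ≡ 19² = 361 ≡ 7. Since 13 = 8 + 4 + 1, 35^13 ≡ 7·19·35: 7·19 = 133 ≡ 15, then 15·35 = 525 ≡ 53. So 35^13 ≡ 53 (mod 59).
Hence h⁻¹(35) = 53.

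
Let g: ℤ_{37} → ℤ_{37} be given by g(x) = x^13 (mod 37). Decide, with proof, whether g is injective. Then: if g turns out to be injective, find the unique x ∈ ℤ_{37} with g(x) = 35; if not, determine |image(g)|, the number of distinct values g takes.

Since 37 is prime, the nonzero elements of ℤ_{37} form a cyclic group of order 36.
As gcd(13, 36) = 1, raising to the 13th power is a bijection on this group: if u^13 ≡ v^13 then (uv^{−1})^13 = 1, and the only element of order dividing gcd(13, 36) = 1 is 1, so u = v.
With g(0) = 0 this makes g injective on all of ℤ_{37}, hence bijective (finite equal-size domain and codomain). In particular g is injective.
Since g is injective, we find the preimage of 35. The inverse of x ↦ x^13 on (ℤ_{37})^× is x ↦ x^25, because 13·25 = 325 = 9·36 + 1 ≡ 1 (mod 36) and x^{36} = 1 for x ≠ 0 (Fermat). So g⁻¹(35) = 35^25 mod 37.
Repeated squaring mod 37: 35^1 ≡ 35, 35^2 ≡ 35² = 1225 ≡ 4, 35^4 ≡ 4² = 16, 35^8 ≡ 16² = 256 ≡ 34, 35^16 ≡ 34² = 1156 ≡ 9. Since 25 = 16 + 8 + 1, 35^25 ≡ 9·34·35: 9·34 = 306 ≡ 10, then 10·35 = 350 ≡ 17. So 35^25 ≡ 17 (mod 37).
Hence g⁻¹(35) = 17.

17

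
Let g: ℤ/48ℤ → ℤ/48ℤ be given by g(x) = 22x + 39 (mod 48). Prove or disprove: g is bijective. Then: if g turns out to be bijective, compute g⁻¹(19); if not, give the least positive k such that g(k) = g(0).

24

Recall that injectivity means: for all s, t in the domain, g(s) = g(t) implies s = t.
We have gcd(22, 48) = 2 > 1. Taking s = 0 and t = 24: g(0) = 39 and g(24) = 22·24 + 39 = 567 ≡ 39 (mod 48).
So g(0) = g(24) while 0 ≠ 24, therefore g is not injective, hence not bijective.
Since g is not bijective, we find the least positive k with g(k) = g(0): this means 22k ≡ 0 (mod 48), i.e. 48 ∣ 22k. Since gcd(22, 48) = 2, dividing through by 2 this holds exactly when 24 ∣ 11k, and as gcd(11, 24) = 1, exactly when 24 ∣ k.
The smallest positive such k is 24.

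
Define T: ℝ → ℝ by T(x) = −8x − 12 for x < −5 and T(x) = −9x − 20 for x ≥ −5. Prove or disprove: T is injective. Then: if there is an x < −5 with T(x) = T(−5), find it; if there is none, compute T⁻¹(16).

-4

Both pieces are strictly decreasing (slopes −8 and −9), so each is injective on its own interval.
The left piece maps (−∞, −5) onto (28, ∞); the right piece maps [−5, ∞) onto (−∞, 25].
These images are disjoint, so no value is attained by both pieces. Hence T is injective.
Because the two images are disjoint, no x < −5 has T(x) = T(−5), so we compute T⁻¹(16): 16 lies in (−∞, 25], so solve −9x − 20 = 16: x = (16 + 20)/(−9) = −4.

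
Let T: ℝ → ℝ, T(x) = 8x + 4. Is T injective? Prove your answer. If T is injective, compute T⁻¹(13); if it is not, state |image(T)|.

9/8

Suppose T(a) = T(b). Then 8a + 4 = 8b + 4, thus 8a = 8b, hence a = b.
Therefore T is injective.
Since T is injective, we compute T⁻¹(13) = (13 − 4)/8 = 9/8.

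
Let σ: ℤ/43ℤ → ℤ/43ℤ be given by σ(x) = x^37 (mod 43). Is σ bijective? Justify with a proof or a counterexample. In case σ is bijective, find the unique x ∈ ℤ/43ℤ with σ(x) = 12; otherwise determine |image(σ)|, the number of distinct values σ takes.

Since 43 is prime, the nonzero elements of ℤ/43ℤ form a cyclic group of order 42.
As gcd(37, 42) = 1, raising to the 37th power is a bijection on this group: if u^37 ≡ v^37 then (uv^{−1})^37 = 1, and the only element of order dividing gcd(37, 42) = 1 is 1, so u = v.
With σ(0) = 0 this makes σ injective on all of ℤ/43ℤ, hence bijective (finite equal-size domain and codomain). In particular σ is bijective.
Since σ is bijective, we find the preimage of 12. The inverse of x ↦ x^37 on (ℤ/43ℤ)^× is x ↦ x^25, because 37·25 = 925 = 22·42 + 1 ≡ 1 (mod 42) and x^{42} = 1 for x ≠ 0 (Fermat). So σ⁻¹(12) = 12^25 mod 43.
Repeated squaring mod 43: 12^1 ≡ 12, 12^2 ≡ 12² = 144 ≡ 15, 12^4 ≡ 15² = 225 ≡ 10, 12^8 ≡ 10² = 100 ≡ 14, 12^16 ≡ 14² = 196 ≡ 24. Since 25 = 16 + 8 + 1, 12^25 ≡ 24·14·12: 24·14 = 336 ≡ 35, then 35·12 = 420 ≡ 33. So 12^25 ≡ 33 (mod 43).
Hence σ⁻¹(12) = 33.

33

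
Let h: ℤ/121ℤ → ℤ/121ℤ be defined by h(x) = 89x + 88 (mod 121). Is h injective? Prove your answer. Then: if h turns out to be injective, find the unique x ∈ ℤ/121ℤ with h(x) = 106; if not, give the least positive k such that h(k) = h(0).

7

Suppose h(x_1) = h(x_2) in ℤ/121ℤ. Then 89x_1 + 88 ≡ 89x_2 + 88 (mod 121), so 89(x_1 − x_2) ≡ 0 (mod 121).
Since gcd(89, 121) = 1, 89 is invertible modulo 121, therefore x_1 − x_2 ≡ 0 (mod 121), i.e. x_1 = x_2.
Thus h is injective.
We now compute 89⁻¹ mod 121 explicitly. Euclid's algorithm: 121 = 1·89 + 32, 89 = 2·32 + 25, 32 = 1·25 + 7, 25 = 3·7 + 4, 7 = 1·4 + 3, 4 = 1·3 + 1; back-substituting gives 1 = 34·89 − 25·121, so 89⁻¹ ≡ 34 (mod 121).
Since h is injective, we find h⁻¹(106): we need 89x ≡ 106 − 88 ≡ 18 (mod 121). Using 89⁻¹ = 34: x ≡ 34·18 = 612 = 5·121 + 7, so x = 7.
Check: h(7) = 89·7 + 88 = 711 = 5·121 + 106 ≡ 106 (mod 121).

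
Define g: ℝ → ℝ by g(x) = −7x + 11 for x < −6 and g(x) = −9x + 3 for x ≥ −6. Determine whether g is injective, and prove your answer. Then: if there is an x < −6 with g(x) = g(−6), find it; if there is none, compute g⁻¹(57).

-46/7

Both pieces are strictly decreasing (slopes −7 and −9), so each is injective on its own interval.
The left piece maps (−∞, −6) onto (53, ∞); the right piece maps [−6, ∞) onto (−∞, 57].
These images overlap. In particular g(−6) = 57 (right piece), and solving −7x + 11 = 57 on the left piece gives x = −46/7 < −6.
So g(−46/7) = g(−6) with −46/7 ≠ −6, and g is not injective. This x = −46/7 is the requested value below −6.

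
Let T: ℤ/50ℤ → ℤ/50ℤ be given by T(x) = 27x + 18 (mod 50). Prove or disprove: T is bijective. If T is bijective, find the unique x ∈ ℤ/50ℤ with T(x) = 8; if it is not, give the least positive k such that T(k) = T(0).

20

Suppose T(x_1) = T(x_2) in ℤ/50ℤ. Then 27x_1 + 18 ≡ 27x_2 + 18 (mod 50), hence 27(x_1 − x_2) ≡ 0 (mod 50).
Since gcd(27, 50) = 1, 27 is invertible modulo 50, thus x_1 − x_2 ≡ 0 (mod 50), i.e. x_1 = x_2.
We now compute 27⁻¹ mod 50 explicitly. Euclid's algorithm: 50 = 1·27 + 23, 27 = 1·23 + 4, 23 = 5·4 + 3, 4 = 1·3 + 1; back-substituting gives 1 = 13·27 − 7·50, so 27⁻¹ ≡ 13 (mod 50).
For any y ∈ ℤ/50ℤ, x = 13(y − 18) mod 50 satisfies T(x) = 27·13(y − 18) + 18 ≡ y (since 27·13 ≡ 1 mod 50). So every y has a preimage.
Hence T is bijective.
Since T is bijective, we compute T⁻¹(8): solve 27x + 18 ≡ 8 (mod 50), i.e. 27x ≡ 40 (mod 50).
Multiplying by 27⁻¹ = 13 gives x ≡ 13·40 = 520 = 10·50 + 20 ≡ 20 (mod 50).
Check: T(20) = 27·20 + 18 = 558 = 11·50 + 8 ≡ 8 (mod 50).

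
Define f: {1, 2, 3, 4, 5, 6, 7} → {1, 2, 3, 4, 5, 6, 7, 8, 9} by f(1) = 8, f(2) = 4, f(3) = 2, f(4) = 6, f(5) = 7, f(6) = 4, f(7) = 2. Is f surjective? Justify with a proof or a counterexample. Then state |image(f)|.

No element maps to 1, so f is not surjective.
The image of f is {2, 4, 6, 7, 8}, which has 5 elements.

5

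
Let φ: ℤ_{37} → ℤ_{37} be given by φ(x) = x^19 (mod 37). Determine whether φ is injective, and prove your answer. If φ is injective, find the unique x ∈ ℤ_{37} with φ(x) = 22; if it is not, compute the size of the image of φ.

Since 37 is prime, the nonzero elements of ℤ_{37} form a cyclic group of order 36.
As gcd(19, 36) = 1, raising to the 19th power is a bijection on this group: if s^19 ≡ t^19 then (st^{−1})^19 = 1, and the only element of order dividing gcd(19, 36) = 1 is 1, so s = t.
With φ(0) = 0 this makes φ injective on all of ℤ_{37}, hence bijective (finite equal-size domain and codomain). In particular φ is injective.
Since φ is injective, we find the preimage of 22. The inverse of x ↦ x^19 on (ℤ_{37})^× is x ↦ x^19, because 19·19 = 361 = 10·36 + 1 ≡ 1 (mod 36) and x^{36} = 1 for x ≠ 0 (Fermat). So φ⁻¹(22) = 22^19 mod 37.
Repeated squaring mod 37: 22^1 ≡ 22, 22^2 ≡ 22² = 484 ≡ 3, 22^4 ≡ 3² = 9, 22^8 ≡ 9² = 81 ≡ 7, 22^16 ≡ 7² = 49 ≡ 12. Since 19 = 16 + 2 + 1, 22^19 ≡ 12·3·22: 12·3 = 36, then 36·22 = 792 ≡ 15. So 22^19 ≡ 15 (mod 37).
Hence φ⁻¹(22) = 15.

15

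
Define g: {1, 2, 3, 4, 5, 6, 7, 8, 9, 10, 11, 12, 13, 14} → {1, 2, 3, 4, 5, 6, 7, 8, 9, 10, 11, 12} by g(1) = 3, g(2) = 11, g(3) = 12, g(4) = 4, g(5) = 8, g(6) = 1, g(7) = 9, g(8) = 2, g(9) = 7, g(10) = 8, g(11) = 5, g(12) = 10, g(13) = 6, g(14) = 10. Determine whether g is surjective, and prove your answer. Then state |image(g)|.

12

Every element of the codomain has a preimage: 1 = g(6), 2 = g(8), 3 = g(1), 4 = g(4), 5 = g(11), 6 = g(13), 7 = g(9), 8 = g(5), 9 = g(7), 10 = g(12), 11 = g(2), 12 = g(3).
So g is surjective.
The image of g is {1, 2, 3, 4, 5, 6, 7, 8, 9, 10, 11, 12}, which has 12 elements.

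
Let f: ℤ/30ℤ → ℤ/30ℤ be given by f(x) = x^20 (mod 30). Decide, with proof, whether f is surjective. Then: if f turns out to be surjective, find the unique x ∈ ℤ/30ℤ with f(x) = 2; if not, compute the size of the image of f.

f(2): Repeated squaring mod 30: 2^1 ≡ 2, 2^2 ≡ 2² = 4, 2^4 ≡ 4² = 16, 2^8 ≡ 16² = 256 ≡ 16, 2^16 ≡ 16² = 256 ≡ 16. Since 20 = 16 + 4, 2^20 ≡ 16·16: 16·16 = 256 ≡ 16. So 2^20 ≡ 16 (mod 30).
f(4): Repeated squaring mod 30: 4^1 ≡ 4, 4^2 ≡ 4² = 16, 4^4 ≡ 16² = 256 ≡ 16, 4^8 ≡ 16² = 256 ≡ 16, 4^16 ≡ 16² = 256 ≡ 16. Since 20 = 16 + 4, 4^20 ≡ 16·16: 16·16 = 256 ≡ 16. So 4^20 ≡ 16 (mod 30).
So f(2) = f(4) = 16 while 2 ≠ 4, therefore f is not injective.
A non-injective map from the 30-element set ℤ/30ℤ to itself takes at most 29 distinct values, so it cannot be surjective. So f is not surjective.
Since f is not surjective, we determine |image(f)|. Computing x^20 mod 30 for each x (by repeated squaring, reducing mod 30 at every step), the values f(0), f(1), …, f(29) are: 0, 1, 16, 21, 16, 25, 6, 1, 16, 21, 10, 1, 6, 1, 16, 15, 16, 1, 6, 1, 10, 21, 16, 1, 6, 25, 16, 21, 16, 1.
The distinct values are {0, 1, 6, 10, 15, 16, 21, 25}; there are 8 of them.

8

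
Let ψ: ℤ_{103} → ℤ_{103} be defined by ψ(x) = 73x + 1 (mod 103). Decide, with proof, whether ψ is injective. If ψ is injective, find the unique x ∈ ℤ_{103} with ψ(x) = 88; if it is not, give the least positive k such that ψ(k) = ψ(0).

Recall: ψ is injective when ψ(u) = ψ(v) forces u = v.
Suppose ψ(u) = ψ(v) in ℤ_{103}. Then 73u + 1 ≡ 73v + 1 (mod 103), hence 73(u − v) ≡ 0 (mod 103).
Since gcd(73, 103) = 1, 73 is invertible modulo 103, so u − v ≡ 0 (mod 103), i.e. u = v.
Thus ψ is injective.
We now compute 73⁻¹ mod 103 explicitly. Euclid's algorithm: 103 = 1·73 + 30, 73 = 2·30 + 13, 30 = 2·13 + 4, 13 = 3·4 + 1; back-substituting gives 1 = 24·73 − 17·103, so 73⁻¹ ≡ 24 (mod 103).
Since ψ is injective, we find ψ⁻¹(88): we need 73x ≡ 88 − 1 ≡ 87 (mod 103). Using 73⁻¹ = 24: x ≡ 24·87 = 2088 = 20·103 + 28, so x = 28.
Check: ψ(28) = 73·28 + 1 = 2045 = 19·103 + 88 ≡ 88 (mod 103).

28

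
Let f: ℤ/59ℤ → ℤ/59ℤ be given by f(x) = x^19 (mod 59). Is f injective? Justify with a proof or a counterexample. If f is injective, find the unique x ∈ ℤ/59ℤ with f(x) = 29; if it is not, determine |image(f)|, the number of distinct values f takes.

Since 59 is prime, the nonzero elements of ℤ/59ℤ form a cyclic group of order 58.
As gcd(19, 58) = 1, raising to the 19th power is a bijection on this group: if x_1^19 ≡ x_2^19 then (x_1x_2^{−1})^19 = 1, and the only element of order dividing gcd(19, 58) = 1 is 1, so x_1 = x_2.
With f(0) = 0 this makes f injective on all of ℤ/59ℤ, hence bijective (finite equal-size domain and codomain). In particular f is injective.
Since f is injective, we find the preimage of 29. The inverse of x ↦ x^19 on (ℤ/59ℤ)^× is x ↦ x^55, because 19·55 = 1045 = 18·58 + 1 ≡ 1 (mod 58) and x^{58} = 1 for x ≠ 0 (Fermat). So f⁻¹(29) = 29^55 mod 59.
Repeated squaring mod 59: 29^1 ≡ 29, 29^2 ≡ 29² = 841 ≡ 15, 29^4 ≡ 15² = 225 ≡ 48, 29^8 ≡ 48² = 2304 ≡ 3, 29^16 ≡ 3² = 9, 29^32 ≡ 9² = 81 ≡ 22. Since 55 = 32 + 16 + 4 + 2 + 1, 29^55 ≡ 22·9·48·15·29: 22·9 = 198 ≡ 21, then 21·48 = 1008 ≡ 5, then 5·15 = 75 ≡ 16, then 16·29 = 464 ≡ 51. So 29^55 ≡ 51 (mod 59).
Hence f⁻¹(29) = 51.

51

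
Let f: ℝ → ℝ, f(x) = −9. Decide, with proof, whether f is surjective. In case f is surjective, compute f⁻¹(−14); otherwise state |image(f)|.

f(x) = −9 for all x, so −8 has no preimage and f is not surjective.
Since f is not surjective, we state |image(f)|: the image of f is {−9}, which has 1 element.

1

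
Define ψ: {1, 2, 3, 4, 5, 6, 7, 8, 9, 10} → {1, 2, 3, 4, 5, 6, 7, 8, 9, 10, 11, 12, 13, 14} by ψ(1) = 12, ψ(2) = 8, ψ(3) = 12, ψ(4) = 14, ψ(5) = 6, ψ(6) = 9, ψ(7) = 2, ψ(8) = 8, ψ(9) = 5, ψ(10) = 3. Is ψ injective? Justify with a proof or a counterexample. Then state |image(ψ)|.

8

ψ(1) = 12 = ψ(3) with 1 ≠ 3, so ψ is not injective.
The image of ψ is {2, 3, 5, 6, 8, 9, 12, 14}, which has 8 elements.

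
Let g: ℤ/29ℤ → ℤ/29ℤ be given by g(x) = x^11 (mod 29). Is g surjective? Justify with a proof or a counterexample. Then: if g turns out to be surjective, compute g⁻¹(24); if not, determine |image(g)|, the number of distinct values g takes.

Since 29 is prime, the nonzero elements of ℤ/29ℤ form a cyclic group of order 28.
As gcd(11, 28) = 1, raising to the 11th power is a bijection on this group: if x_1^11 ≡ x_2^11 then (x_1x_2^{−1})^11 = 1, and the only element of order dividing gcd(11, 28) = 1 is 1, so x_1 = x_2.
With g(0) = 0 this makes g injective on all of ℤ/29ℤ, hence bijective (finite equal-size domain and codomain). In particular g is surjective.
Since g is surjective, we find the preimage of 24. The inverse of x ↦ x^11 on (ℤ/29ℤ)^× is x ↦ x^23, because 11·23 = 253 = 9·28 + 1 ≡ 1 (mod 28) and x^{28} = 1 for x ≠ 0 (Fermat). So g⁻¹(24) = 24^23 mod 29.
Repeated squaring mod 29: 24^1 ≡ 24, 24^2 ≡ 24² = 576 ≡ 25, 24^4 ≡ 25² = 625 ≡ 16, 24^8 ≡ 16² = 256 ≡ 24, 24^16 ≡ 24² = 576 ≡ 25. Since 23 = 16 + 4 + 2 + 1, 24^23 ≡ 25·16·25·24: 25·16 = 400 ≡ 23, then 23·25 = 575 ≡ 24, then 24·24 = 576 ≡ 25. So 24^23 ≡ 25 (mod 29).
Hence g⁻¹(24) = 25.

25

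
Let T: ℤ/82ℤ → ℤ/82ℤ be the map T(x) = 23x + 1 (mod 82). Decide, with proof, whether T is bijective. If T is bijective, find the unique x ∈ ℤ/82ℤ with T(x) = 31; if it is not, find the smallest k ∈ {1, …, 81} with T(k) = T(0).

12

Suppose T(x_1) = T(x_2) in ℤ/82ℤ. Then 23x_1 + 1 ≡ 23x_2 + 1 (mod 82), so 23(x_1 − x_2) ≡ 0 (mod 82).
Since gcd(23, 82) = 1, 23 is invertible modulo 82, so x_1 − x_2 ≡ 0 (mod 82), i.e. x_1 = x_2.
We now compute 23⁻¹ mod 82 explicitly. Euclid's algorithm: 82 = 3·23 + 13, 23 = 1·13 + 10, 13 = 1·10 + 3, 10 = 3·3 + 1; back-substituting gives 1 = 25·23 − 7·82, so 23⁻¹ ≡ 25 (mod 82).
For any y ∈ ℤ/82ℤ, x = 25(y − 1) mod 82 satisfies T(x) = 23·25(y − 1) + 1 ≡ y (since 23·25 ≡ 1 mod 82). So every y has a preimage.
Hence T is bijective.
Since T is bijective, we compute T⁻¹(31): solve 23x + 1 ≡ 31 (mod 82), i.e. 23x ≡ 30 (mod 82).
Multiplying by 23⁻¹ = 25 gives x ≡ 25·30 = 750 = 9·82 + 12 ≡ 12 (mod 82).
Check: T(12) = 23·12 + 1 = 277 = 3·82 + 31 ≡ 31 (mod 82).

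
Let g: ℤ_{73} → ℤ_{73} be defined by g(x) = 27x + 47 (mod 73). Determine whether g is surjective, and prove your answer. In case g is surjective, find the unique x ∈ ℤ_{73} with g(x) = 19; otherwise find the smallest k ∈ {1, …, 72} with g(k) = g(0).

26

Since gcd(27, 73) = 1, 27 is invertible modulo 73. Euclid's algorithm: 73 = 2·27 + 19, 27 = 1·19 + 8, 19 = 2·8 + 3, 8 = 2·3 + 2, 3 = 1·2 + 1; back-substituting gives 1 = 46·27 − 17·73, so 27⁻¹ ≡ 46 (mod 73).
For any y ∈ ℤ_{73}, x = 46(y − 47) mod 73 satisfies g(x) = 27·46(y − 47) + 47 ≡ y (since 27·46 ≡ 1 mod 73). So every y has a preimage.
Therefore g is surjective.
Since g is surjective, we find g⁻¹(19): we need 27x ≡ 19 − 47 ≡ 45 (mod 73). Using 27⁻¹ = 46: x ≡ 46·45 = 2070 = 28·73 + 26, so x = 26.
Check: g(26) = 27·26 + 47 = 749 = 10·73 + 19 ≡ 19 (mod 73).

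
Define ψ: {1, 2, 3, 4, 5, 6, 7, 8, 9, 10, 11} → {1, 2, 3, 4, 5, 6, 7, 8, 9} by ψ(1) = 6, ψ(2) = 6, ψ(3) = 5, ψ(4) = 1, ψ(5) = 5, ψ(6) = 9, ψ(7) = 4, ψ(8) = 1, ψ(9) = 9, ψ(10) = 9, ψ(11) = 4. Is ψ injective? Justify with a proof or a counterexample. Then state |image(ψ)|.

5

ψ(1) = 6 = ψ(2) with 1 ≠ 2, so ψ is not injective.
The image of ψ is {1, 4, 5, 6, 9}, which has 5 elements.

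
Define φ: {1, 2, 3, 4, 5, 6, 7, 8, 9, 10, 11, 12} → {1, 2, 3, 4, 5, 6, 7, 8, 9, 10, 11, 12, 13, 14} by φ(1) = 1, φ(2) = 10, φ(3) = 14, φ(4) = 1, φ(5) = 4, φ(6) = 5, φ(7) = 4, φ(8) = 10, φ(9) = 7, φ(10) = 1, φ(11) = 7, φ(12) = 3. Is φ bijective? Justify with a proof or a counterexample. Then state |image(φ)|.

φ(1) = 1 = φ(4) with 1 ≠ 4, so φ is not injective, hence not bijective.
The image of φ is {1, 3, 4, 5, 7, 10, 14}, which has 7 elements.

7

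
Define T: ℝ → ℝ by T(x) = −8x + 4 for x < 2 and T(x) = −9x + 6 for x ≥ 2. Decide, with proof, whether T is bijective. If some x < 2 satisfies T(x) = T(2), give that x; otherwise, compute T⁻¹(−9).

Both pieces are strictly decreasing (slopes −8 and −9), so each is injective on its own interval.
The left piece maps (−∞, 2) onto (−12, ∞); the right piece maps [2, ∞) onto (−∞, −12].
Since −12 = −12, the images partition ℝ: T is injective and surjective, hence bijective.
Because the two images are disjoint, no x < 2 has T(x) = T(2), so we compute T⁻¹(−9): −9 lies in (−12, ∞), so solve −8x + 4 = −9: x = (−9 − 4)/(−8) = 13/8.

13/8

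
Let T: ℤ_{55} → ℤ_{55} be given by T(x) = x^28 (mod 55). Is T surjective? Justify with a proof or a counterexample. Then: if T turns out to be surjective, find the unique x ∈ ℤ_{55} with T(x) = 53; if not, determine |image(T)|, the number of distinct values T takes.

12

T(4): Repeated squaring mod 55: 4^1 ≡ 4, 4^2 ≡ 4² = 16, 4^4 ≡ 16² = 256 ≡ 36, 4^8 ≡ 36² = 1296 ≡ 31, 4^16 ≡ 31² = 961 ≡ 26. Since 28 = 16 + 8 + 4, 4^28 ≡ 26·31·36: 26·31 = 806 ≡ 36, then 36·36 = 1296 ≡ 31. So 4^28 ≡ 31 (mod 55).
T(7): Repeated squaring mod 55: 7^1 ≡ 7, 7^2 ≡ 7² = 49, 7^4 ≡ 49² = 2401 ≡ 36, 7^8 ≡ 36² = 1296 ≡ 31, 7^16 ≡ 31² = 961 ≡ 26. Since 28 = 16 + 8 + 4, 7^28 ≡ 26·31·36: 26·31 = 806 ≡ 36, then 36·36 = 1296 ≡ 31. So 7^28 ≡ 31 (mod 55).
So T(4) = T(7) = 31 while 4 ≠ 7, hence T is not injective.
A non-injective map from the 55-element set ℤ_{55} to itself takes at most 54 distinct values, so it cannot be surjective. So T is not surjective.
Since T is not surjective, we determine |image(T)|. Computing x^28 mod 55 for each x (by repeated squaring, reducing mod 55 at every step), the values T(0), T(1), …, T(54) are: 0, 1, 36, 16, 31, 15, 26, 31, 16, 36, 45, 11, 1, 36, 16, 20, 26, 26, 31, 16, 25, 1, 11, 1, 36, 5, 31, 26, 26, 31, 5, 36, 1, 11, 1, 25, 16, 31, 26, 26, 20, 16, 36, 1, 11, 45, 36, 16, 31, 26, 15, 31, 16, 36, 1.
The distinct values are {0, 1, 5, 11, 15, 16, 20, 25, 26, 31, 36, 45}; there are 12 of them.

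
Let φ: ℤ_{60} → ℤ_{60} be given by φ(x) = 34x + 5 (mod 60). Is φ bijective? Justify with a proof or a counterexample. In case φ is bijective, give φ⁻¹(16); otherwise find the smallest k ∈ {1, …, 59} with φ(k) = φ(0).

Recall: φ is injective if φ(u) = φ(v) implies u = v.
We have gcd(34, 60) = 2 > 1. Taking u = 0 and v = 30: φ(0) = 5 and φ(30) = 34·30 + 5 = 1025 ≡ 5 (mod 60).
So φ(0) = φ(30) while 0 ≠ 30, so φ is not injective, hence not bijective.
Since φ is not bijective, we find the least positive k with φ(k) = φ(0): this means 34k ≡ 0 (mod 60), i.e. 60 ∣ 34k. Since gcd(34, 60) = 2, dividing through by 2 this holds exactly when 30 ∣ 17k, and as gcd(17, 30) = 1, exactly when 30 ∣ k.
The smallest positive such k is 30.

30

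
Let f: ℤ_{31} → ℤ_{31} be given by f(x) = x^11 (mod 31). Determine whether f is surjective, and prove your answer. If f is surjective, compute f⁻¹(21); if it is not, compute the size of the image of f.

Since 31 is prime, the nonzero elements of ℤ_{31} form a cyclic group of order 30.
As gcd(11, 30) = 1, raising to the 11th power is a bijection on this group: if a^11 ≡ b^11 then (ab^{−1})^11 = 1, and the only element of order dividing gcd(11, 30) = 1 is 1, so a = b.
With f(0) = 0 this makes f injective on all of ℤ_{31}, hence bijective (finite equal-size domain and codomain). In particular f is surjective.
Since f is surjective, we find the preimage of 21. The inverse of x ↦ x^11 on (ℤ_{31})^× is x ↦ x^11, because 11·11 = 121 = 4·30 + 1 ≡ 1 (mod 30) and x^{30} = 1 for x ≠ 0 (Fermat). So f⁻¹(21) = 21^11 mod 31.
Repeated squaring mod 31: 21^1 ≡ 21, 21^2 ≡ 21² = 441 ≡ 7, 21^4 ≡ 7² = 49 ≡ 18, 21^8 ≡ 18² = 324 ≡ 14. Since 11 = 8 + 2 + 1, 21^11 ≡ 14·7·21: 14·7 = 98 ≡ 5, then 5·21 = 105 ≡ 12. So 21^11 ≡ 12 (mod 31).
Hence f⁻¹(21) = 12.

12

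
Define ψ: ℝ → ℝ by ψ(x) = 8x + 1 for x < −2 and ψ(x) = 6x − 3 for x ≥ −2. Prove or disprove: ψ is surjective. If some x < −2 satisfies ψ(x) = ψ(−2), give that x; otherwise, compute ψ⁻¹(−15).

-2

Both pieces are strictly increasing (slopes 8 and 6), so each is injective on its own interval.
The left piece maps (−∞, −2) onto (−∞, −15); the right piece maps [−2, ∞) onto [−15, ∞).
These images together cover ℝ, so ψ is surjective.
Because the two images are disjoint, no x < −2 has ψ(x) = ψ(−2), so we compute ψ⁻¹(−15): −15 lies in [−15, ∞), so solve 6x − 3 = −15: x = (−15 + 3)/6 = −2.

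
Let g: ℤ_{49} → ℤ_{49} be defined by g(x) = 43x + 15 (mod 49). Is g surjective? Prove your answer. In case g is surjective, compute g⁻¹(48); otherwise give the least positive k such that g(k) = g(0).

19

By definition, surjectivity means every element of the codomain has a preimage under g.
Since gcd(43, 49) = 1, 43 is invertible modulo 49. Euclid's algorithm: 49 = 1·43 + 6, 43 = 7·6 + 1; back-substituting gives 1 = 8·43 − 7·49, so 43⁻¹ ≡ 8 (mod 49).
For any y ∈ ℤ_{49}, x = 8(y − 15) mod 49 satisfies g(x) = 43·8(y − 15) + 15 ≡ y (since 43·8 ≡ 1 mod 49). So every y has a preimage.
Hence g is surjective.
Since g is surjective, we compute g⁻¹(48): solve 43x + 15 ≡ 48 (mod 49), i.e. 43x ≡ 33 (mod 49).
Multiplying by 43⁻¹ = 8 gives x ≡ 8·33 = 264 = 5·49 + 19 ≡ 19 (mod 49).
Check: g(19) = 43·19 + 15 = 832 = 16·49 + 48 ≡ 48 (mod 49).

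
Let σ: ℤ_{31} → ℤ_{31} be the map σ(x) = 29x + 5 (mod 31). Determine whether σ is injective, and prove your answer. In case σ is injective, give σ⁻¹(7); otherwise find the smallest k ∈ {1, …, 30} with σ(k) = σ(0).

If σ(x_1) = σ(x_2), then 29x_1 ≡ 29x_2 (mod 31). Because gcd(29, 31) = 1, we may cancel 29 to get x_1 ≡ x_2 (mod 31).
So σ is injective.
We now compute 29⁻¹ mod 31 explicitly. Euclid's algorithm: 31 = 1·29 + 2, 29 = 14·2 + 1; back-substituting gives 1 = 15·29 − 14·31, so 29⁻¹ ≡ 15 (mod 31).
Since σ is injective, we compute σ⁻¹(7): solve 29x + 5 ≡ 7 (mod 31), i.e. 29x ≡ 2 (mod 31).
Multiplying by 29⁻¹ = 15 gives x ≡ 15·2 = 30 ≡ 30 (mod 31).
Check: σ(30) = 29·30 + 5 = 875 = 28·31 + 7 ≡ 7 (mod 31).

30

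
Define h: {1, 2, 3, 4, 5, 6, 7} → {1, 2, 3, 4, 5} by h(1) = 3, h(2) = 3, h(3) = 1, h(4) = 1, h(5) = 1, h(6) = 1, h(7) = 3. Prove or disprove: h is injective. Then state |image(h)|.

h(1) = 3 = h(2) with 1 ≠ 2, so h is not injective.
The image of h is {1, 3}, which has 2 elements.

2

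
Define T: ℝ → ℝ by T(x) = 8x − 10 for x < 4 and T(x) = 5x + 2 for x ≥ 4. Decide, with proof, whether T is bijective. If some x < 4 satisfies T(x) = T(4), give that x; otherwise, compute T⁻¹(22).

Both pieces are strictly increasing (slopes 8 and 5), so each is injective on its own interval.
The left piece maps (−∞, 4) onto (−∞, 22); the right piece maps [4, ∞) onto [22, ∞).
Since 22 = 22, the images partition ℝ: T is injective and surjective, hence bijective.
Because the two images are disjoint, no x < 4 has T(x) = T(4), so we compute T⁻¹(22): 22 lies in [22, ∞), so solve 5x + 2 = 22: x = (22 − 2)/5 = 4.

4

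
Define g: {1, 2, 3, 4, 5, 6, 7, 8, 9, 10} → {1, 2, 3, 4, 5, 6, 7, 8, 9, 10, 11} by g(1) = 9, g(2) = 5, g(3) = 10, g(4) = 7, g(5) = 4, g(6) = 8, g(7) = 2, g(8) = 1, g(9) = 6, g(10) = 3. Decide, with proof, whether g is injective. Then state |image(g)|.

10

The values g(1), …, g(10) are 9, 5, 10, 7, 4, 8, 2, 1, 6, 3 — all distinct.
So g(x_1) = g(x_2) only when x_1 = x_2, and g is injective.
The image of g is {1, 2, 3, 4, 5, 6, 7, 8, 9, 10}, which has 10 elements.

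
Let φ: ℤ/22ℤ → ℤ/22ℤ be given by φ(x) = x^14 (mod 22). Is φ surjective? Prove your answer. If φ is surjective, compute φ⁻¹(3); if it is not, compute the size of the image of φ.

φ(10): Repeated squaring mod 22: 10^1 ≡ 10, 10^2 ≡ 10² = 100 ≡ 12, 10^4 ≡ 12² = 144 ≡ 12, 10^8 ≡ 12² = 144 ≡ 12. Since 14 = 8 + 4 + 2, 10^14 ≡ 12·12·12: 12·12 = 144 ≡ 12, then 12·12 = 144 ≡ 12. So 10^14 ≡ 12 (mod 22).
φ(12): Repeated squaring mod 22: 12^1 ≡ 12, 12^2 ≡ 12² = 144 ≡ 12, 12^4 ≡ 12² = 144 ≡ 12, 12^8 ≡ 12² = 144 ≡ 12. Since 14 = 8 + 4 + 2, 12^14 ≡ 12·12·12: 12·12 = 144 ≡ 12, then 12·12 = 144 ≡ 12. So 12^14 ≡ 12 (mod 22).
So φ(10) = φ(12) = 12 while 10 ≠ 12, therefore φ is not injective.
A non-injective map from the 22-element set ℤ/22ℤ to itself takes at most 21 distinct values, so it cannot be surjective. Thus φ is not surjective.
Since φ is not surjective, we determine |image(φ)|. Computing x^14 mod 22 for each x (by repeated squaring, reducing mod 22 at every step), the values φ(0), φ(1), …, φ(21) are: 0, 1, 16, 15, 14, 9, 20, 3, 4, 5, 12, 11, 12, 5, 4, 3, 20, 9, 14, 15, 16, 1.
The distinct values are {0, 1, 3, 4, 5, 9, 11, 12, 14, 15, 16, 20}; there are 12 of them.

12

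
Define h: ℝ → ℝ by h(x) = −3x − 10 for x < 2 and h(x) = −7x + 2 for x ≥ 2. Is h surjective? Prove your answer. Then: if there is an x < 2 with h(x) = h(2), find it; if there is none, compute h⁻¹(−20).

2/3

Both pieces are strictly decreasing (slopes −3 and −7), so each is injective on its own interval.
The left piece maps (−∞, 2) onto (−16, ∞); the right piece maps [2, ∞) onto (−∞, −12].
The union (−16, ∞) ∪ (−∞, −12] covers ℝ, so h is surjective.
For the follow-up: the images overlap, so an x < 2 with h(x) = h(2) exists. h(2) = −12; solving −3x − 10 = −12 for x < 2 gives x = (−12 + 10)/(−3) = 2/3.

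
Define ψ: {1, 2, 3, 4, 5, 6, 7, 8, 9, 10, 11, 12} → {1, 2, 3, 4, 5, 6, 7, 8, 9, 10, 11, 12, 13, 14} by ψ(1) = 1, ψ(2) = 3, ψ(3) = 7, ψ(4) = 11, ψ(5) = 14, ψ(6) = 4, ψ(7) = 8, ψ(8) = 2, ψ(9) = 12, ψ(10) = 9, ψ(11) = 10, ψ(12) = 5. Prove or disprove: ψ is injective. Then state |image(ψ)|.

12

The values ψ(1), …, ψ(12) are 1, 3, 7, 11, 14, 4, 8, 2, 12, 9, 10, 5 — all distinct.
So ψ(s) = ψ(t) only when s = t, and ψ is injective.
The image of ψ is {1, 2, 3, 4, 5, 7, 8, 9, 10, 11, 12, 14}, which has 12 elements.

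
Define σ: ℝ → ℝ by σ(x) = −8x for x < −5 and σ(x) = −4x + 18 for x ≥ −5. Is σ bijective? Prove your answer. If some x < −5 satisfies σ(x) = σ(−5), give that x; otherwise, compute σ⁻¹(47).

-47/8

Both pieces are strictly decreasing (slopes −8 and −4), so each is injective on its own interval.
The left piece maps (−∞, −5) onto (40, ∞); the right piece maps [−5, ∞) onto (−∞, 38].
The images leave a gap (40 has no preimage), so σ is not surjective, hence not bijective.
Because the two images are disjoint, no x < −5 has σ(x) = σ(−5), so we compute σ⁻¹(47): 47 lies in (40, ∞), so solve −8x = 47: x = (47 − 0)/(−8) = −47/8.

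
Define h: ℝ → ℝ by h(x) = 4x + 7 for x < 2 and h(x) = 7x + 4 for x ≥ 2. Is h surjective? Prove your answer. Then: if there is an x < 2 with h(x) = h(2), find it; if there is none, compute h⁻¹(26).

Both pieces are strictly increasing (slopes 4 and 7), so each is injective on its own interval.
The left piece maps (−∞, 2) onto (−∞, 15); the right piece maps [2, ∞) onto [18, ∞).
The union (−∞, 15) ∪ [18, ∞) omits the interval between 15 and 18; in particular 15 has no preimage. So h is not surjective.
Because the two images are disjoint, no x < 2 has h(x) = h(2), so we compute h⁻¹(26): 26 lies in [18, ∞), so solve 7x + 4 = 26: x = (26 − 4)/7 = 22/7.

22/7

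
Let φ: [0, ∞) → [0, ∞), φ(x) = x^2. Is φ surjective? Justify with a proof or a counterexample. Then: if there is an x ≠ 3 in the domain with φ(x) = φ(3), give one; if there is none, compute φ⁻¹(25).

For any y ∈ [0, ∞), x = y^{1/2} ∈ [0, ∞) gives φ(x) = y, so φ is surjective.
Since x ↦ x^2 is strictly increasing on [0, ∞), it is injective there, so no x ≠ 3 in the domain has φ(x) = φ(3). We therefore compute φ⁻¹(25) = 25^{1/2} = 5 (indeed 5^2 = 25).

5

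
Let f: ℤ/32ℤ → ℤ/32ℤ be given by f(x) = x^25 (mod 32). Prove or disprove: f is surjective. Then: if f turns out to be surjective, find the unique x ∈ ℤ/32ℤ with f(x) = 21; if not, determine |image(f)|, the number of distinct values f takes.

17

f(0) = 0^25 = 0.
f(2): Repeated squaring mod 32: 2^1 ≡ 2, 2^2 ≡ 2² = 4, 2^4 ≡ 4² = 16, 2^8 ≡ 16² = 256 ≡ 0, 2^16 ≡ 0² = 0. Since 25 = 16 + 8 + 1, 2^25 ≡ 0·0·2: 0·0 = 0, then 0·2 = 0. So 2^25 ≡ 0 (mod 32).
So f(0) = f(2) = 0 while 0 ≠ 2, thus f is not injective.
A non-injective map from the 32-element set ℤ/32ℤ to itself takes at most 31 distinct values, so it cannot be surjective. So f is not surjective.
Since f is not surjective, we determine |image(f)|. Computing x^25 mod 32 for each x (by repeated squaring, reducing mod 32 at every step), the values f(0), f(1), …, f(31) are: 0, 1, 0, 3, 0, 5, 0, 7, 0, 9, 0, 11, 0, 13, 0, 15, 0, 17, 0, 19, 0, 21, 0, 23, 0, 25, 0, 27, 0, 29, 0, 31.
The distinct values are {0, 1, 3, 5, 7, 9, 11, 13, 15, 17, 19, 21, 23, 25, 27, 29, 31}; there are 17 of them.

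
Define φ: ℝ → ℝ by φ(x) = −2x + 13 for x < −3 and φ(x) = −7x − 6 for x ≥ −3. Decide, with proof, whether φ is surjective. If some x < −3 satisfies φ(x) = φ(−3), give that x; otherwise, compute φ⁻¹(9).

Both pieces are strictly decreasing (slopes −2 and −7), so each is injective on its own interval.
The left piece maps (−∞, −3) onto (19, ∞); the right piece maps [−3, ∞) onto (−∞, 15].
The union (19, ∞) ∪ (−∞, 15] omits the interval between 19 and 15; in particular 19 has no preimage. So φ is not surjective.
Because the two images are disjoint, no x < −3 has φ(x) = φ(−3), so we compute φ⁻¹(9): 9 lies in (−∞, 15], so solve −7x − 6 = 9: x = (9 + 6)/(−7) = −15/7.

-15/7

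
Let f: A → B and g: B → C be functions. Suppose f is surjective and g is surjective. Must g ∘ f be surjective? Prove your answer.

Let c ∈ C. Since g is surjective, there is b ∈ B with g(b) = c. Since f is surjective, there is a ∈ A with f(a) = b.
Then (g ∘ f)(a) = g(b) = c. Thus g ∘ f is surjective.

surjective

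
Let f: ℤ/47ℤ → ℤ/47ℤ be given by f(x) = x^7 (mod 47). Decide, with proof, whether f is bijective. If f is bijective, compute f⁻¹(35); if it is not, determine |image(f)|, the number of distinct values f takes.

39

Since 47 is prime, the nonzero elements of ℤ/47ℤ form a cyclic group of order 46.
As gcd(7, 46) = 1, raising to the 7th power is a bijection on this group: if a^7 ≡ b^7 then (ab^{−1})^7 = 1, and the only element of order dividing gcd(7, 46) = 1 is 1, so a = b.
With f(0) = 0 this makes f injective on all of ℤ/47ℤ, hence bijective (finite equal-size domain and codomain). In particular f is bijective.
Since f is bijective, we find the preimage of 35. The inverse of x ↦ x^7 on (ℤ/47ℤ)^× is x ↦ x^33, because 7·33 = 231 = 5·46 + 1 ≡ 1 (mod 46) and x^{46} = 1 for x ≠ 0 (Fermat). So f⁻¹(35) = 35^33 mod 47.
Repeated squaring mod 47: 35^1 ≡ 35, 35^2 ≡ 35² = 1225 ≡ 3, 35^4 ≡ 3² = 9, 35^8 ≡ 9² = 81 ≡ 34, 35^16 ≡ 34² = 1156 ≡ 28, 35^32 ≡ 28² = 784 ≡ 32. Since 33 = 32 + 1, 35^33 ≡ 32·35: 32·35 = 1120 ≡ 39. So 35^33 ≡ 39 (mod 47).
Hence f⁻¹(35) = 39.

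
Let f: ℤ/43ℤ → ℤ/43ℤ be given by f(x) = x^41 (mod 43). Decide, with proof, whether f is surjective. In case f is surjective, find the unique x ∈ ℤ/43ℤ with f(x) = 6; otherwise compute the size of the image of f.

Since 43 is prime, the nonzero elements of ℤ/43ℤ form a cyclic group of order 42.
As gcd(41, 42) = 1, raising to the 41st power is a bijection on this group: if u^41 ≡ v^41 then (uv^{−1})^41 = 1, and the only element of order dividing gcd(41, 42) = 1 is 1, so u = v.
With f(0) = 0 this makes f injective on all of ℤ/43ℤ, hence bijective (finite equal-size domain and codomain). In particular f is surjective.
Since f is surjective, we find the preimage of 6. The inverse of x ↦ x^41 on (ℤ/43ℤ)^× is x ↦ x^41, because 41·41 = 1681 = 40·42 + 1 ≡ 1 (mod 42) and x^{42} = 1 for x ≠ 0 (Fermat). So f⁻¹(6) = 6^41 mod 43.
Repeated squaring mod 43: 6^1 ≡ 6, 6^2 ≡ 6² = 36, 6^4 ≡ 36² = 1296 ≡ 6, 6^8 ≡ 6² = 36, 6^16 ≡ 36² = 1296 ≡ 6, 6^32 ≡ 6² = 36. Since 41 = 32 + 8 + 1, 6^41 ≡ 36·36·6: 36·36 = 1296 ≡ 6, then 6·6 = 36. So 6^41 ≡ 36 (mod 43).
Hence f⁻¹(6) = 36.

36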